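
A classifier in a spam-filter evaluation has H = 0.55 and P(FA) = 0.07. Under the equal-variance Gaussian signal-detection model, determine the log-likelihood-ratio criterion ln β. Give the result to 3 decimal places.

Φ⁻¹(H) = Φ⁻¹(0.55) = 0.1257
Φ⁻¹(FA) = Φ⁻¹(0.07) = -1.4758
ln β = −½·[z(H)² − z(FA)²] = −0.5 × (0.0158 − 2.1780) = 1.0811

ln β = 1.081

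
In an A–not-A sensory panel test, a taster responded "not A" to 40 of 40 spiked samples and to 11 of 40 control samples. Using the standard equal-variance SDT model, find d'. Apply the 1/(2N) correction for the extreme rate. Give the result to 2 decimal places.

The hit rate is 40/40 = 1, so apply the 1/(2N) correction: H → 1 − 1/(2·40) = 0.98750.
z(H) = z(0.98750) = 2.241
z(FA) = z(0.27500) = -0.598
d' = 2.241 − (-0.598) = 2.839

d' = 2.84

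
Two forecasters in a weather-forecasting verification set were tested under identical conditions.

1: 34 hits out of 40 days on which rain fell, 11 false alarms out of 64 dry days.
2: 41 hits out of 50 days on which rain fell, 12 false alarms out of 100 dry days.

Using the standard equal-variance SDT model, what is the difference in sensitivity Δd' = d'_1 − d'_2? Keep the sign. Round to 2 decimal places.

1: z(0.8500) = 1.036, z(0.1719) = -0.947, d' = 1.983
2: z(0.8200) = 0.915, z(0.1200) = -1.175, d' = 2.090
Δd' = d'_1 − d'_2 = 1.983 − 2.090 = -0.107
2 has the higher sensitivity.

Δd' = -0.11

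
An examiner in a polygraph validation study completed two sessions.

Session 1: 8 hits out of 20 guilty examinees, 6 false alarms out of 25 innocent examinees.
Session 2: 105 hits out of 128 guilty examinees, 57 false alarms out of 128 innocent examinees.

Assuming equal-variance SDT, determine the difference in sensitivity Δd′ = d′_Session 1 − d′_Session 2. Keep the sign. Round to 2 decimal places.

Session 1: z(0.4000) = -0.253, z(0.2400) = -0.706, d' = 0.453
Session 2: z(0.8203) = 0.917, z(0.4453) = -0.138, d' = 1.055
Δd' = d'_Session 1 − d'_Session 2 = 0.453 − 1.055 = -0.602
Session 2 has the higher sensitivity.

Δd′ = -0.60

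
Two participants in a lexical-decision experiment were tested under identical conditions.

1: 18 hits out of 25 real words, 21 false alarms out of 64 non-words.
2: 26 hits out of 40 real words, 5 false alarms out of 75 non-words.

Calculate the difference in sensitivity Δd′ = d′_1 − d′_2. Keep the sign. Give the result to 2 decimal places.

1: z(0.7200) = 0.583, z(0.3281) = -0.445, d' = 1.028
2: z(0.6500) = 0.385, z(0.0667) = -1.501, d' = 1.886
Δd' = d'_1 − d'_2 = 1.028 − 1.886 = -0.858
2 has the higher sensitivity.

Δd′ = -0.86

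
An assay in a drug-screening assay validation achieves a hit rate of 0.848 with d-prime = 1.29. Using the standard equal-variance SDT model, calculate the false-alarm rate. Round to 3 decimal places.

false-alarm rate = 0.397

z(hit rate) = z(0.848) = 1.0279
z(FA) = z(H) − d' = 1.0279 − 1.29 = -0.2621
false-alarm rate = Φ(-0.2621) = 0.3966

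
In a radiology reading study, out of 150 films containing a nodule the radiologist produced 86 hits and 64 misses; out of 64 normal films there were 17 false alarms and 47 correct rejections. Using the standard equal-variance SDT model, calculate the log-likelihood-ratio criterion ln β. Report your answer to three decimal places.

ln β = 0.179

H = 86/150 = 0.5733
FA = 17/64 = 0.2656
Φ⁻¹(H) = Φ⁻¹(0.5733) = 0.1848
Φ⁻¹(FA) = Φ⁻¹(0.2656) = -0.6262
ln β = −½·[z(H)² − z(FA)²] = −0.5 × (0.0342 − 0.3921) = 0.17895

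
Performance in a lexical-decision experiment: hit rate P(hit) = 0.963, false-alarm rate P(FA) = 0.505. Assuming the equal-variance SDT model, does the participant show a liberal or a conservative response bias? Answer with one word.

z(H) = 1.787, z(FA) = 0.013
c = −½·(z(H) + z(FA)) = -0.900
c < 0 → liberal criterion (biased toward responding “yes”).

liberal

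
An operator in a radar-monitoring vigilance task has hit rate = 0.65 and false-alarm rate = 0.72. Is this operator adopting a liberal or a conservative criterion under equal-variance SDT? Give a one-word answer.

z(H) = 0.385, z(FA) = 0.583
c = −½·(z(H) + z(FA)) = -0.484
c < 0 → liberal criterion (biased toward responding “yes”).

liberal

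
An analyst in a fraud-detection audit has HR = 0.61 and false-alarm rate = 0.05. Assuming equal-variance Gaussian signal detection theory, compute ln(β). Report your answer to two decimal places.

z(0.61) = 0.279, z(0.05) = -1.645
ln β = −½·[z(H)² − z(FA)²] = −0.5 × (0.078 − 2.706) = 1.314

ln β = 1.31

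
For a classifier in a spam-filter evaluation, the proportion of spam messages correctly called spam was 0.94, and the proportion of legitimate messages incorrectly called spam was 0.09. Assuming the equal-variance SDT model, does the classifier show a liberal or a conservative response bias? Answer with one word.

liberal

z(H) = 1.555, z(FA) = -1.341
c = −½·(z(H) + z(FA)) = -0.107
c < 0 → liberal criterion (biased toward responding “yes”).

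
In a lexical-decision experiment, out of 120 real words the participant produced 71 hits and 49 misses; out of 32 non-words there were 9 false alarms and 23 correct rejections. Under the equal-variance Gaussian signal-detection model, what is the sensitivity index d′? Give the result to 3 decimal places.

H = 71/120 = 0.5917
FA = 9/32 = 0.2812
Φ⁻¹(H) = Φ⁻¹(0.5917) = 0.2319
Φ⁻¹(FA) = Φ⁻¹(0.2812) = -0.5793
d' = z(H) − z(FA) = 0.2319 − (-0.5793) = 0.8112

d′ = 0.811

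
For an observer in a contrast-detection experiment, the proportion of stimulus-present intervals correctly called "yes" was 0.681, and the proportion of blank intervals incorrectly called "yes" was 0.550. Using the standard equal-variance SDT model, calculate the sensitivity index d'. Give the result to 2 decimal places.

d' = 0.34

z(H) = z(0.681) = 0.4705
z(FA) = z(0.550) = 0.1257
d' = z(H) − z(FA) = 0.4705 − 0.1257 = 0.3448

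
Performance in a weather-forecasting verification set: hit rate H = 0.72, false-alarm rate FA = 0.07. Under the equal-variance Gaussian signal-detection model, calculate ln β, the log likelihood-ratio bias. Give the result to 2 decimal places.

ln β = 0.92

z(H) = z(0.72) = 0.583
z(FA) = z(0.07) = -1.476
ln β = −½·[z(H)² − z(FA)²] = −0.5 × (0.340 − 2.179) = 0.9195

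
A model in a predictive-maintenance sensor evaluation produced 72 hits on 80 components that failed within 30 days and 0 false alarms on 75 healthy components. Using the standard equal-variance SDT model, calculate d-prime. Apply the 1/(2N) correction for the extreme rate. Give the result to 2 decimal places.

The false-alarm rate is 0/75 = 0, so apply the 1/(2N) correction: FA → 1/(2·75) = 0.00667.
z(H) = z(0.90000) = 1.282
z(FA) = z(0.00667) = -2.475
d' = 1.282 − (-2.475) = 3.757

d-prime = 3.76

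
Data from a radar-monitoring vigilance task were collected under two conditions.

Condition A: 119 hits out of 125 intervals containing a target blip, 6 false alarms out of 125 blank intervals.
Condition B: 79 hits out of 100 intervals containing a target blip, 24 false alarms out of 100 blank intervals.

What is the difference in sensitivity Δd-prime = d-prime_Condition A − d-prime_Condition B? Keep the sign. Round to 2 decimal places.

Δd-prime = 1.82

Condition A: z(0.9520) = 1.665, z(0.0480) = -1.665, d' = 3.330
Condition B: z(0.7900) = 0.806, z(0.2400) = -0.706, d' = 1.512
Δd' = d'_Condition A − d'_Condition B = 3.330 − 1.512 = 1.818
Condition A has the higher sensitivity.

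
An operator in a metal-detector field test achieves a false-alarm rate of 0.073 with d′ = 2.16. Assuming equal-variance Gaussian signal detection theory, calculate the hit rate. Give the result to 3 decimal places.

hit rate = 0.760

z(false-alarm rate) = z(0.073) = -1.4538
z(H) = z(FA) + d' = -1.4538 + 2.16 = 0.7062
hit rate = Φ(0.7062) = 0.7600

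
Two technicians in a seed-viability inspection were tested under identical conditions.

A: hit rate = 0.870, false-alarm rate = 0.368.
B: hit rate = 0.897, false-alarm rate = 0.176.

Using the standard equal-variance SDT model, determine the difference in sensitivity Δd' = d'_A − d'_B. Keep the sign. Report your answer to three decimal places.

A: z(0.870) = 1.1264, z(0.368) = -0.3372, d' = 1.4636
B: z(0.897) = 1.2646, z(0.176) = -0.9307, d' = 2.1953
Δd' = d'_A − d'_B = 1.4636 − 2.1953 = -0.7317
B has the higher sensitivity.

Δd' = -0.732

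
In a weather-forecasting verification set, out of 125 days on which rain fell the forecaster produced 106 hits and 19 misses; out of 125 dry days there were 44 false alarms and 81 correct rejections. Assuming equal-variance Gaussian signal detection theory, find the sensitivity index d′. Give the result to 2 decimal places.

H = 106/125 = 0.8480
FA = 44/125 = 0.3520
z(H) = z(0.8480) = 1.0279
z(FA) = z(0.3520) = -0.3799
d' = z(H) − z(FA) = 1.0279 − (-0.3799) = 1.4078

d′ = 1.41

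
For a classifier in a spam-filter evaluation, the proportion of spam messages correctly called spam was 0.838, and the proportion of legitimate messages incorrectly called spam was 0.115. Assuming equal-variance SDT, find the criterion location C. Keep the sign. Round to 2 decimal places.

z(H) = 0.9863
z(FA) = -1.2004
c = −½·[z(H) + z(FA)] = −0.5 × (0.9863 + (-1.2004)) = 0.10705
c > 0: the classifier has a conservative response bias.

C = 0.11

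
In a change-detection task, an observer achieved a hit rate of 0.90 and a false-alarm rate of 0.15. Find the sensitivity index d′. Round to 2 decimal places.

z(0.90) = 1.282, z(0.15) = -1.036
d' = z(H) − z(FA) = 1.282 − (-1.036) = 2.318

d′ = 2.32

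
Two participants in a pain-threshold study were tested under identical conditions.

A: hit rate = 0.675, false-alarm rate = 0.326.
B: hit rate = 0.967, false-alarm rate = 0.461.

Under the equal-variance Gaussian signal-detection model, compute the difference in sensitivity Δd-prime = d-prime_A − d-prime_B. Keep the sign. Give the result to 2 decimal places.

A: z(0.675) = 0.454, z(0.326) = -0.451, d' = 0.905
B: z(0.967) = 1.838, z(0.461) = -0.098, d' = 1.936
Δd' = d'_A − d'_B = 0.905 − 1.936 = -1.031
B has the higher sensitivity.

Δd-prime = -1.03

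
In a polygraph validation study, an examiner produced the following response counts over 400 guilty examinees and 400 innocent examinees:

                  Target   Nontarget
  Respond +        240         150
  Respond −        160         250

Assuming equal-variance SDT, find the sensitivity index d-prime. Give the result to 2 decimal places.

d-prime = 0.57

H = 240/400 = 0.6000
FA = 150/400 = 0.3750
Φ⁻¹(H) = 0.253
Φ⁻¹(FA) = -0.319
d' = z(H) − z(FA) = 0.253 − (-0.319) = 0.572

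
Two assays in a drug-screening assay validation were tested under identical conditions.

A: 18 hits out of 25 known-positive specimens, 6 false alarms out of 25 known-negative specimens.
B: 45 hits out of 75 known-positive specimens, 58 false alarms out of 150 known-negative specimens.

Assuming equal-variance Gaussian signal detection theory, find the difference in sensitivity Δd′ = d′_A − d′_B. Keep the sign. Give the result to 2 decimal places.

A: z(0.7200) = 0.583, z(0.2400) = -0.706, d' = 1.289
B: z(0.6000) = 0.253, z(0.3867) = -0.288, d' = 0.541
Δd' = d'_A − d'_B = 1.289 − 0.541 = 0.748
A has the higher sensitivity.

Δd′ = 0.75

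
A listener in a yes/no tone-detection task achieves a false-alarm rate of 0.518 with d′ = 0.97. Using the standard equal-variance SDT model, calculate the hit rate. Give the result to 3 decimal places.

z(false-alarm rate) = z(0.518) = 0.0451
z(H) = z(FA) + d' = 0.0451 + 0.97 = 1.0151
hit rate = Φ(1.0151) = 0.8450

hit rate = 0.845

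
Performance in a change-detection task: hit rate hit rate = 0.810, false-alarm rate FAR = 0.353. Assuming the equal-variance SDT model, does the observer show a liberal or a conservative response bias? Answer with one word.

z(H) = 0.878, z(FA) = -0.377
c = −½·(z(H) + z(FA)) = -0.2505
c < 0 → liberal criterion (biased toward responding “yes”).

liberal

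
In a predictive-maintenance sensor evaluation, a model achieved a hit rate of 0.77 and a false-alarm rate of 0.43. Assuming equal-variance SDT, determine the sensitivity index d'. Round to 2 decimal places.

z(0.77) = 0.7388, z(0.43) = -0.1764
d' = z(H) − z(FA) = 0.7388 − (-0.1764) = 0.9152

d' = 0.92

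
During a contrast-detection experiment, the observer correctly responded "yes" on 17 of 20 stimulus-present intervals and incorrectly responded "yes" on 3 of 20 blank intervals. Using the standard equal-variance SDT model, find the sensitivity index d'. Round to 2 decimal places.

d' = 2.07

H = 17/20 = 0.8500
FA = 3/20 = 0.1500
z(H) = 1.0364
z(FA) = -1.0364
d' = z(H) − z(FA) = 1.0364 − (-1.0364) = 2.0728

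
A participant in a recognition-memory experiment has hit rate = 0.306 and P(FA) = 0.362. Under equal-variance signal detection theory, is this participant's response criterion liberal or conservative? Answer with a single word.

z(H) = -0.507, z(FA) = -0.353
c = −½·(z(H) + z(FA)) = 0.430
c > 0 → conservative criterion (biased toward responding “no”).

conservative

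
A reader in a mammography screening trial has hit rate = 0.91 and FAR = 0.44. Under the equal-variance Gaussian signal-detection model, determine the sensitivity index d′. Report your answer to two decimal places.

z(H) = 1.3408
z(FA) = -0.1510
d' = z(H) − z(FA) = 1.3408 − (-0.1510) = 1.4918

d′ = 1.49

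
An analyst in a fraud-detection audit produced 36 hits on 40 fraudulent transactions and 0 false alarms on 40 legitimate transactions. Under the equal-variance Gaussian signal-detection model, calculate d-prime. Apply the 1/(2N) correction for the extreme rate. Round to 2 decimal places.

d-prime = 3.52

The false-alarm rate is 0/40 = 0, so apply the 1/(2N) correction: FA → 1/(2·40) = 0.01250.
z(H) = z(0.90000) = 1.282
z(FA) = z(0.01250) = -2.241
d' = 1.282 − (-2.241) = 3.523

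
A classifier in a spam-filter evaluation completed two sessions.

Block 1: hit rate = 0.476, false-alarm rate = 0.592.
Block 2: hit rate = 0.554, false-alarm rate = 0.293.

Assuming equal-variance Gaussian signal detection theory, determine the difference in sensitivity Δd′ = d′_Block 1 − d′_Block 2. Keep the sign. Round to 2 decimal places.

Δd′ = -0.97

Block 1: z(0.476) = -0.060, z(0.592) = 0.233, d' = -0.293
Block 2: z(0.554) = 0.136, z(0.293) = -0.545, d' = 0.681
Δd' = d'_Block 1 − d'_Block 2 = -0.293 − 0.681 = -0.974
Block 2 has the higher sensitivity.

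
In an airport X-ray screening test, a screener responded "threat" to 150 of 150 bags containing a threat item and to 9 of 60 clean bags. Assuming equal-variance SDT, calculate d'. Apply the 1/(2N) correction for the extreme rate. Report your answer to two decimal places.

The hit rate is 150/150 = 1, so apply the 1/(2N) correction: H → 1 − 1/(2·150) = 0.99667.
z(H) = z(0.99667) = 2.713
z(FA) = z(0.15000) = -1.036
d' = 2.713 − (-1.036) = 3.749

d' = 3.75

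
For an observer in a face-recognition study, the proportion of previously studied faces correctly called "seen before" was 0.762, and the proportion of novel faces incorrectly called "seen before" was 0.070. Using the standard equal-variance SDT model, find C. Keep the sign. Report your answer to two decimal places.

z(H) = 0.7128
z(FA) = -1.4758
c = −½·[z(H) + z(FA)] = −0.5 × (0.7128 + (-1.4758)) = 0.3815
c > 0: the observer has a conservative response bias.

C = 0.38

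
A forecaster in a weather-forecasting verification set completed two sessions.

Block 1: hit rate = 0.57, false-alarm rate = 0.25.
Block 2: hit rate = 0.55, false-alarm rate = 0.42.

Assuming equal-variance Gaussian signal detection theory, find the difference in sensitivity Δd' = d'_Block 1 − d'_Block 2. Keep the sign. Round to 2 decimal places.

Δd' = 0.52

Block 1: z(0.57) = 0.176, z(0.25) = -0.674, d' = 0.850
Block 2: z(0.55) = 0.126, z(0.42) = -0.202, d' = 0.328
Δd' = d'_Block 1 − d'_Block 2 = 0.850 − 0.328 = 0.522
Block 1 has the higher sensitivity.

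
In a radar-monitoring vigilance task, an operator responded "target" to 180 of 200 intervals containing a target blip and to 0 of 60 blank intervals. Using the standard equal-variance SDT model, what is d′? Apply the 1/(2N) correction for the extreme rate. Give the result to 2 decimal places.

d′ = 3.68

The false-alarm rate is 0/60 = 0, so apply the 1/(2N) correction: FA → 1/(2·60) = 0.00833.
z(H) = z(0.90000) = 1.282
z(FA) = z(0.00833) = -2.394
d' = 1.282 − (-2.394) = 3.676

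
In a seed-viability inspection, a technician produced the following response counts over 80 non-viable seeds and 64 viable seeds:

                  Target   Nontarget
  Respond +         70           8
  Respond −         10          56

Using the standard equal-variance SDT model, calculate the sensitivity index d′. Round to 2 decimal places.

d′ = 2.30

H = 70/80 = 0.8750
FA = 8/64 = 0.1250
z(H) = z(0.8750) = 1.150
z(FA) = z(0.1250) = -1.150
d' = z(H) − z(FA) = 1.150 − (-1.150) = 2.300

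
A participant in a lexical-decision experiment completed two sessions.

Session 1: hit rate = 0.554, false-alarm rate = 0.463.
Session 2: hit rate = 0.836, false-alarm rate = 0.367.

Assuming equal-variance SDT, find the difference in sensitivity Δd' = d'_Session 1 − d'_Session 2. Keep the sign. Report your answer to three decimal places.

Δd' = -1.089

Session 1: z(0.554) = 0.1358, z(0.463) = -0.0929, d' = 0.2287
Session 2: z(0.836) = 0.9782, z(0.367) = -0.3398, d' = 1.3180
Δd' = d'_Session 1 − d'_Session 2 = 0.2287 − 1.3180 = -1.0893
Session 2 has the higher sensitivity.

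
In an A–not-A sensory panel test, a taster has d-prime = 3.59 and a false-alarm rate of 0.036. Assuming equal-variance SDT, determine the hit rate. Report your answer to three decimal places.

hit rate = 0.963

z(false-alarm rate) = z(0.036) = -1.7991
z(H) = z(FA) + d' = -1.7991 + 3.59 = 1.7909
hit rate = Φ(1.7909) = 0.9633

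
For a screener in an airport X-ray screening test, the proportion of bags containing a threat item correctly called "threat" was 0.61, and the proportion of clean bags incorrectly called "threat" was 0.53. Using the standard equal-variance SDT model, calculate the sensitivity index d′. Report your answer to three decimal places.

d′ = 0.204

Φ⁻¹(H) = 0.2793
Φ⁻¹(FA) = 0.0753
d' = z(H) − z(FA) = 0.2793 − 0.0753 = 0.2040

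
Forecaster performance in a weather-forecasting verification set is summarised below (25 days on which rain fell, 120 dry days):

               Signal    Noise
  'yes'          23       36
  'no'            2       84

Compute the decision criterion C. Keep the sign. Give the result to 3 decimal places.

C = -0.440

H = 23/25 = 0.9200
FA = 36/120 = 0.3000
z(H) = z(0.9200) = 1.4051
z(FA) = z(0.3000) = -0.5244
c = −½·[z(H) + z(FA)] = −0.5 × (1.4051 + (-0.5244)) = -0.44035
c < 0: the forecaster has a liberal response bias.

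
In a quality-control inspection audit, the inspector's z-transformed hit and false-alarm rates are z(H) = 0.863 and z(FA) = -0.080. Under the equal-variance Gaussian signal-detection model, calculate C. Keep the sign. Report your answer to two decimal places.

c = −½·[z(H) + z(FA)] = −½·(0.863 + (-0.080)) = -0.3915
c < 0: the inspector has a liberal response bias.

C = -0.39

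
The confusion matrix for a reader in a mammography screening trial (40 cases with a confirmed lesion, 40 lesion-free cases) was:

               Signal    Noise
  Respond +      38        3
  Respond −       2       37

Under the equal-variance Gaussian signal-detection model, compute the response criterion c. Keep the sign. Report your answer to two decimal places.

H = 38/40 = 0.9500
FA = 3/40 = 0.0750
Φ⁻¹(0.9500) = 1.6449, Φ⁻¹(0.0750) = -1.4395
c = −½·[z(H) + z(FA)] = −0.5 × (1.6449 + (-1.4395)) = -0.1027

c = -0.10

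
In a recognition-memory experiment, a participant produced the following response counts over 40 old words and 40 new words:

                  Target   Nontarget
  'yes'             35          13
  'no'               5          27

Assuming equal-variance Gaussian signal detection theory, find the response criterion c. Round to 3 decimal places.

H = 35/40 = 0.8750
FA = 13/40 = 0.3250
z(0.8750) = 1.1503, z(0.3250) = -0.4538
c = −½·[z(H) + z(FA)] = −0.5 × (1.1503 + (-0.4538)) = -0.34825

c = -0.348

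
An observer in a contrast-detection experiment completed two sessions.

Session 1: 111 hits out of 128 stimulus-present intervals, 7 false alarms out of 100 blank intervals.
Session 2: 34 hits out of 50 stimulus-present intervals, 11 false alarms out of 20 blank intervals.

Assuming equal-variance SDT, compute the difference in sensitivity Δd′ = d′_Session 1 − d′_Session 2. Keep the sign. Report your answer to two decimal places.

Δd′ = 2.25

Session 1: z(0.8672) = 1.113, z(0.0700) = -1.476, d' = 2.589
Session 2: z(0.6800) = 0.468, z(0.5500) = 0.126, d' = 0.342
Δd' = d'_Session 1 − d'_Session 2 = 2.589 − 0.342 = 2.247
Session 1 has the higher sensitivity.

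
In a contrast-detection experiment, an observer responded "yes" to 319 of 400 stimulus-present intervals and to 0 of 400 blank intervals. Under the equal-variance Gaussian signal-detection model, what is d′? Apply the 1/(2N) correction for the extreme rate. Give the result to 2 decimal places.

d′ = 3.86

The false-alarm rate is 0/400 = 0, so apply the 1/(2N) correction: FA → 1/(2·400) = 0.00125.
z(H) = z(0.79750) = 0.833
z(FA) = z(0.00125) = -3.023
d' = 0.833 − (-3.023) = 3.856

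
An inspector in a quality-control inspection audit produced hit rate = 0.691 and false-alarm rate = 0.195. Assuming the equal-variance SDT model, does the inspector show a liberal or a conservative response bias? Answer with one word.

conservative

z(H) = 0.499, z(FA) = -0.860
c = −½·(z(H) + z(FA)) = 0.1805
c > 0 → conservative criterion (biased toward responding “no”).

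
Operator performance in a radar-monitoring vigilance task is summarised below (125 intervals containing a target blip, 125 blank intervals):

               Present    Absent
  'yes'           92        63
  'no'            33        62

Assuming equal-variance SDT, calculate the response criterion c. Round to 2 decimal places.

c = -0.32

H = 92/125 = 0.7360
FA = 63/125 = 0.5040
z(H) = 0.631
z(FA) = 0.010
c = −½·[z(H) + z(FA)] = −0.5 × (0.631 + 0.010) = -0.3205
c < 0: the operator has a liberal response bias.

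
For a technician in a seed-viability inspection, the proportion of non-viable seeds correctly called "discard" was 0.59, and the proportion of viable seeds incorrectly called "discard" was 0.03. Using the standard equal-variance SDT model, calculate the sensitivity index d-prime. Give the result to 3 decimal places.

Φ⁻¹(H) = Φ⁻¹(0.59) = 0.2275
Φ⁻¹(FA) = Φ⁻¹(0.03) = -1.8808
d' = z(H) − z(FA) = 0.2275 − (-1.8808) = 2.1083

d-prime = 2.108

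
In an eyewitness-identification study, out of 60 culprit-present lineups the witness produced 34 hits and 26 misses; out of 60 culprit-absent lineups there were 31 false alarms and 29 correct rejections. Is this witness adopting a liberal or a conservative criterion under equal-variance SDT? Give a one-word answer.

z(H) = 0.168, z(FA) = 0.042
c = −½·(z(H) + z(FA)) = -0.105
c < 0 → liberal criterion (biased toward responding “yes”).

liberal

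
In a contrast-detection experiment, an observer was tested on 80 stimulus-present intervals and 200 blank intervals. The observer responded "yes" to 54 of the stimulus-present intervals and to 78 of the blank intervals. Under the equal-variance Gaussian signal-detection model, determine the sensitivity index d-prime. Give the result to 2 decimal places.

H = 54/80 = 0.6750
FA = 78/200 = 0.3900
Φ⁻¹(H) = 0.454
Φ⁻¹(FA) = -0.279
d' = z(H) − z(FA) = 0.454 − (-0.279) = 0.733

d-prime = 0.73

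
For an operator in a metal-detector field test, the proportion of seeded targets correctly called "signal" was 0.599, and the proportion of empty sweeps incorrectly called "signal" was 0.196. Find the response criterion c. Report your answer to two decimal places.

c = 0.30

Φ⁻¹(0.599) = 0.251, Φ⁻¹(0.196) = -0.856
c = −½·[z(H) + z(FA)] = −0.5 × (0.251 + (-0.856)) = 0.3025
c > 0: the operator has a conservative response bias.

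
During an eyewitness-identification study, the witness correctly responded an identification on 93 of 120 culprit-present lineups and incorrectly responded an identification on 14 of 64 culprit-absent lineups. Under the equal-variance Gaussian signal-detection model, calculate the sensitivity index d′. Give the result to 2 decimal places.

d′ = 1.53

H = 93/120 = 0.7750
FA = 14/64 = 0.2188
z(0.7750) = 0.7554, z(0.2188) = -0.7763
d' = z(H) − z(FA) = 0.7554 − (-0.7763) = 1.5317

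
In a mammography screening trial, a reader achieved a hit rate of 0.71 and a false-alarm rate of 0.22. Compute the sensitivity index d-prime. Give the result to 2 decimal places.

d-prime = 1.33

Φ⁻¹(H) = 0.553
Φ⁻¹(FA) = -0.772
d' = z(H) − z(FA) = 0.553 − (-0.772) = 1.325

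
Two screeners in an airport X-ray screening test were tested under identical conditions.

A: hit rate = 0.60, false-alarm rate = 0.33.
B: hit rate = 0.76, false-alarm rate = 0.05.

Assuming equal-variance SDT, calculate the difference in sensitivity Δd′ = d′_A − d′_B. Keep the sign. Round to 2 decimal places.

Δd′ = -1.66

A: z(0.60) = 0.253, z(0.33) = -0.440, d' = 0.693
B: z(0.76) = 0.706, z(0.05) = -1.645, d' = 2.351
Δd' = d'_A − d'_B = 0.693 − 2.351 = -1.658
B has the higher sensitivity.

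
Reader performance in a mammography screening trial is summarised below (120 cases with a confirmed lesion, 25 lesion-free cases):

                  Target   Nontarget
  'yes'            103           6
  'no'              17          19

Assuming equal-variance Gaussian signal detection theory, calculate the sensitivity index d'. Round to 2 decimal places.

d' = 1.78

H = 103/120 = 0.8583
FA = 6/25 = 0.2400
z(H) = 1.073
z(FA) = -0.706
d' = z(H) − z(FA) = 1.073 − (-0.706) = 1.779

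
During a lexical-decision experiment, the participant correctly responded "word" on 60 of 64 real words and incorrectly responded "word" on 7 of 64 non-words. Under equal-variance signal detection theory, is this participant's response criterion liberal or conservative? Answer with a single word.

z(H) = 1.534, z(FA) = -1.230
c = −½·(z(H) + z(FA)) = -0.152
c < 0 → liberal criterion (biased toward responding “yes”).

liberal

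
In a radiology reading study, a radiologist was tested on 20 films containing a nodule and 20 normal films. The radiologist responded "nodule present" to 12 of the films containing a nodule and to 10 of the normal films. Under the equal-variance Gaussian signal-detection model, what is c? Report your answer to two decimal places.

c = -0.13

H = 12/20 = 0.6000
FA = 10/20 = 0.5000
z(0.6000) = 0.2533, z(0.5000) = 0.0000
c = −½·[z(H) + z(FA)] = −0.5 × (0.2533 + 0.0000) = -0.12665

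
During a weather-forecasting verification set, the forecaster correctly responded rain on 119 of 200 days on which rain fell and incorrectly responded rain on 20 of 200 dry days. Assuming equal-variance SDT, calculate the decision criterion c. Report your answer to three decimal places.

c = 0.521

H = 119/200 = 0.5950
FA = 20/200 = 0.1000
z(H) = z(0.5950) = 0.2404
z(FA) = z(0.1000) = -1.2816
c = −½·[z(H) + z(FA)] = −0.5 × (0.2404 + (-1.2816)) = 0.5206
c > 0: the forecaster has a conservative response bias.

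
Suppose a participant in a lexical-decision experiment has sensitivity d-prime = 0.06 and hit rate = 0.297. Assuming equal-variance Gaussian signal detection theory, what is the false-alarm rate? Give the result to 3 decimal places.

z(hit rate) = z(0.297) = -0.5330
z(FA) = z(H) − d' = -0.5330 − 0.06 = -0.5930
false-alarm rate = Φ(-0.5930) = 0.2766

false-alarm rate = 0.277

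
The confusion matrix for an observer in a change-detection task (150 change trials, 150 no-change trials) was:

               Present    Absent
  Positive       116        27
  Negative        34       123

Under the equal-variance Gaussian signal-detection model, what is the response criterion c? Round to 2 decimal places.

H = 116/150 = 0.7733
FA = 27/150 = 0.1800
z(H) = z(0.7733) = 0.7498
z(FA) = z(0.1800) = -0.9154
c = −½·[z(H) + z(FA)] = −0.5 × (0.7498 + (-0.9154)) = 0.0828
c > 0: the observer has a conservative response bias.

c = 0.08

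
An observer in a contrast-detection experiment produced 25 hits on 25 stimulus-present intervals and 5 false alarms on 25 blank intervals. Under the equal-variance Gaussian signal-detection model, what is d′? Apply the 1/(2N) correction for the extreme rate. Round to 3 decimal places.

The hit rate is 25/25 = 1, so apply the 1/(2N) correction: H → 1 − 1/(2·25) = 0.98000.
z(H) = z(0.98000) = 2.0537
z(FA) = z(0.20000) = -0.8416
d' = 2.0537 − (-0.8416) = 2.8953

d′ = 2.895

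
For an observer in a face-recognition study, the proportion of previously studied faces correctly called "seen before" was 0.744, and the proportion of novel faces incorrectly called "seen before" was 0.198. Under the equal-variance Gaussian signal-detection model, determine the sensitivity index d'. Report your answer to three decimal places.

d' = 1.505

z(0.744) = 0.6557, z(0.198) = -0.8488
d' = z(H) − z(FA) = 0.6557 − (-0.8488) = 1.5045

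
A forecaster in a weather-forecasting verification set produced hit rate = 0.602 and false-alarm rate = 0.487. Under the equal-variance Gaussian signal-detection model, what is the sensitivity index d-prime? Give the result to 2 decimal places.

d-prime = 0.29

z(H) = z(0.602) = 0.2585
z(FA) = z(0.487) = -0.0326
d' = z(H) − z(FA) = 0.2585 − (-0.0326) = 0.2911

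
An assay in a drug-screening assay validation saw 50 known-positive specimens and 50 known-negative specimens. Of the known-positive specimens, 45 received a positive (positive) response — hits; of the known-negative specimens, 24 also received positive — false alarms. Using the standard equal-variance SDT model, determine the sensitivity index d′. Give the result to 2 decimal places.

d′ = 1.33

H = 45/50 = 0.9000
FA = 24/50 = 0.4800
z(H) = 1.2816
z(FA) = -0.0502
d' = z(H) − z(FA) = 1.2816 − (-0.0502) = 1.3318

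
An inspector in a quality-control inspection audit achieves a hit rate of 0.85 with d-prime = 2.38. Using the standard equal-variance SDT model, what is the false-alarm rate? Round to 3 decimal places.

false-alarm rate = 0.090

z(hit rate) = z(0.85) = 1.0364
z(FA) = z(H) − d' = 1.0364 − 2.38 = -1.3436
false-alarm rate = Φ(-1.3436) = 0.0895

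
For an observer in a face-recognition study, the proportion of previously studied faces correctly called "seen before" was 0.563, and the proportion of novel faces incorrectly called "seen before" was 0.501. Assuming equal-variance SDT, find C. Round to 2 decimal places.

z(0.563) = 0.1586, z(0.501) = 0.0025
c = −½·[z(H) + z(FA)] = −0.5 × (0.1586 + 0.0025) = -0.08055

C = -0.08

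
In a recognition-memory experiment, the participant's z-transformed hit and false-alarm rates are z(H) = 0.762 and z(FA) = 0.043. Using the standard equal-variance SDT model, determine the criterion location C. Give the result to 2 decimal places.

C = -0.40

c = −½·[z(H) + z(FA)] = −½·(0.762 + 0.043) = -0.4025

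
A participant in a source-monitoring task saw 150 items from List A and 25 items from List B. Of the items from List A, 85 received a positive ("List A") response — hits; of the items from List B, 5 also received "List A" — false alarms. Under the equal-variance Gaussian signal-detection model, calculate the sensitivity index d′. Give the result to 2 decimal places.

H = 85/150 = 0.5667
FA = 5/25 = 0.2000
z(H) = z(0.5667) = 0.168
z(FA) = z(0.2000) = -0.842
d' = z(H) − z(FA) = 0.168 − (-0.842) = 1.010

d′ = 1.01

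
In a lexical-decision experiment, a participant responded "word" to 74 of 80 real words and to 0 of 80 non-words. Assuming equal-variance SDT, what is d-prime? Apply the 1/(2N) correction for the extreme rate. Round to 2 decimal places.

The false-alarm rate is 0/80 = 0, so apply the 1/(2N) correction: FA → 1/(2·80) = 0.00625.
z(H) = z(0.92500) = 1.440
z(FA) = z(0.00625) = -2.498
d' = 1.440 − (-2.498) = 3.938

d-prime = 3.94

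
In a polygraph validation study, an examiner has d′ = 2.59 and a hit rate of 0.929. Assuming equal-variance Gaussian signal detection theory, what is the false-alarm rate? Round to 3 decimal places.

false-alarm rate = 0.131

z(hit rate) = z(0.929) = 1.4684
z(FA) = z(H) − d' = 1.4684 − 2.59 = -1.1216
false-alarm rate = Φ(-1.1216) = 0.1310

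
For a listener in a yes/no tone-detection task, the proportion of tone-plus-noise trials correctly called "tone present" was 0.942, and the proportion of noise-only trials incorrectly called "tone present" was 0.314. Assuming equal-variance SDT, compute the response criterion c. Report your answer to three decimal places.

Φ⁻¹(H) = 1.5718
Φ⁻¹(FA) = -0.4845
c = −½·[z(H) + z(FA)] = −0.5 × (1.5718 + (-0.4845)) = -0.54365

c = -0.544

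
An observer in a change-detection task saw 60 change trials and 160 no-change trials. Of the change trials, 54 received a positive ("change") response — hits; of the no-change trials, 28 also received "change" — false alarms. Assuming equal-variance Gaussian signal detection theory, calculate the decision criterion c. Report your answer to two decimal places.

c = -0.17

H = 54/60 = 0.9000
FA = 28/160 = 0.1750
z(H) = z(0.9000) = 1.282
z(FA) = z(0.1750) = -0.935
c = −½·[z(H) + z(FA)] = −0.5 × (1.282 + (-0.935)) = -0.1735
c < 0: the observer has a liberal response bias.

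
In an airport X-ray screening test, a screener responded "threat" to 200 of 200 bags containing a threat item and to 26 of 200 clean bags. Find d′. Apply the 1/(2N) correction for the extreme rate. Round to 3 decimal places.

The hit rate is 200/200 = 1, so apply the 1/(2N) correction: H → 1 − 1/(2·200) = 0.99750.
z(H) = z(0.99750) = 2.8070
z(FA) = z(0.13000) = -1.1264
d' = 2.8070 − (-1.1264) = 3.9334

d′ = 3.933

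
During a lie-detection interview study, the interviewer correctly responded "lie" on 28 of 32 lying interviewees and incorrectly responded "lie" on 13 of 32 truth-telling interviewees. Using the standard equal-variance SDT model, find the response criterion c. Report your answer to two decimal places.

H = 28/32 = 0.8750
FA = 13/32 = 0.4062
z(H) = 1.150
z(FA) = -0.237
c = −½·[z(H) + z(FA)] = −0.5 × (1.150 + (-0.237)) = -0.4565
c < 0: the interviewer has a liberal response bias.

c = -0.46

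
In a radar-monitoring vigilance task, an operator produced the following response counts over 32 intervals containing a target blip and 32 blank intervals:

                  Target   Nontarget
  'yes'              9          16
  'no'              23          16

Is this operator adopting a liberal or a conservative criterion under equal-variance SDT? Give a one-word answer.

conservative

z(H) = -0.579, z(FA) = 0.000
c = −½·(z(H) + z(FA)) = 0.2895
c > 0 → conservative criterion (biased toward responding “no”).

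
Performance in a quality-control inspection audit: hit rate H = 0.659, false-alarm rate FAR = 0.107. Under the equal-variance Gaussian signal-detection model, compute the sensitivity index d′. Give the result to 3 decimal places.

d′ = 1.652

z(0.659) = 0.4097, z(0.107) = -1.2426
d' = z(H) − z(FA) = 0.4097 − (-1.2426) = 1.6523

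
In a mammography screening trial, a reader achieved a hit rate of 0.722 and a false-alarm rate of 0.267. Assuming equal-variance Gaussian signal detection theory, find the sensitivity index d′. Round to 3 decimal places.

d′ = 1.211

z(H) = z(0.722) = 0.5888
z(FA) = z(0.267) = -0.6219
d' = z(H) − z(FA) = 0.5888 − (-0.6219) = 1.2107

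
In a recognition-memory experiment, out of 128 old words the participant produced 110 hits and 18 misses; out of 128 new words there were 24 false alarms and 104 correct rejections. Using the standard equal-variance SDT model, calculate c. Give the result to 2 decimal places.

H = 110/128 = 0.8594
FA = 24/128 = 0.1875
z(0.8594) = 1.078, z(0.1875) = -0.887
c = −½·[z(H) + z(FA)] = −0.5 × (1.078 + (-0.887)) = -0.0955

c = -0.10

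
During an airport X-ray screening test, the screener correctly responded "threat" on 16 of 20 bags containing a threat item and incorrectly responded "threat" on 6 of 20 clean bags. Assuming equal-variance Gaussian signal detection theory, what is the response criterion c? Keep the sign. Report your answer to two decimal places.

H = 16/20 = 0.8000
FA = 6/20 = 0.3000
Φ⁻¹(H) = Φ⁻¹(0.8000) = 0.8416
Φ⁻¹(FA) = Φ⁻¹(0.3000) = -0.5244
c = −½·[z(H) + z(FA)] = −0.5 × (0.8416 + (-0.5244)) = -0.1586
c < 0: the screener has a liberal response bias.

c = -0.16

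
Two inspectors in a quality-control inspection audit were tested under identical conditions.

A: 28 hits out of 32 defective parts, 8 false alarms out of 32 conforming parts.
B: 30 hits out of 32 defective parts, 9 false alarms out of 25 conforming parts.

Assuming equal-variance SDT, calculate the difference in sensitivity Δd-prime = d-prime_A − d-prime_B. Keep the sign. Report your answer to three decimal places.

Δd-prime = -0.068

A: z(0.8750) = 1.1503, z(0.2500) = -0.6745, d' = 1.8248
B: z(0.9375) = 1.5341, z(0.3600) = -0.3585, d' = 1.8926
Δd' = d'_A − d'_B = 1.8248 − 1.8926 = -0.0678
B has the higher sensitivity.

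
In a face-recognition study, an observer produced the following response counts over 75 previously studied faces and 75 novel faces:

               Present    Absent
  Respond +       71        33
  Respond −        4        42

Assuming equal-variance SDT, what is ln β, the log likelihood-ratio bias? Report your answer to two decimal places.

H = 71/75 = 0.9467
FA = 33/75 = 0.4400
z(H) = 1.614
z(FA) = -0.151
ln β = −½·[z(H)² − z(FA)²] = −0.5 × (2.605 − 0.023) = -1.291

ln β = -1.29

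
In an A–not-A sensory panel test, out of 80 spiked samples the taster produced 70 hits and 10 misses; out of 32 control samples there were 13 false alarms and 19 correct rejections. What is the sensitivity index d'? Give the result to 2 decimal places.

H = 70/80 = 0.8750
FA = 13/32 = 0.4062
z(0.8750) = 1.150, z(0.4062) = -0.237
d' = z(H) − z(FA) = 1.150 − (-0.237) = 1.387

d' = 1.39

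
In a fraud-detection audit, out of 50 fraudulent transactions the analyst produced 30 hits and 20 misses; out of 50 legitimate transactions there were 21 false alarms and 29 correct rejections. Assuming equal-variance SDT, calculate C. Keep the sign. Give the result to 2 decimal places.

C = -0.03

H = 30/50 = 0.6000
FA = 21/50 = 0.4200
z(H) = 0.253
z(FA) = -0.202
c = −½·[z(H) + z(FA)] = −0.5 × (0.253 + (-0.202)) = -0.0255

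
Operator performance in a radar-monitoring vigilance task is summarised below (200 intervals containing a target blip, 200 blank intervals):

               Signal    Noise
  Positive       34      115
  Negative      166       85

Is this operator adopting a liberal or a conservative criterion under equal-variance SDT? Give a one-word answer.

z(H) = -0.954, z(FA) = 0.189
c = −½·(z(H) + z(FA)) = 0.3825
c > 0 → conservative criterion (biased toward responding “no”).

conservative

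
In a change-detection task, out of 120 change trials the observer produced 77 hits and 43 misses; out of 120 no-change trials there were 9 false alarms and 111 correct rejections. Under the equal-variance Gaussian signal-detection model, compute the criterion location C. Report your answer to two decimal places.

H = 77/120 = 0.6417
FA = 9/120 = 0.0750
Φ⁻¹(H) = 0.3630
Φ⁻¹(FA) = -1.4395
c = −½·[z(H) + z(FA)] = −0.5 × (0.3630 + (-1.4395)) = 0.53825

C = 0.54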